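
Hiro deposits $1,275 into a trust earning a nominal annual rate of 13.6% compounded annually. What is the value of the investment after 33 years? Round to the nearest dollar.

Annual rate = 13.6% = 0.136; years = 33.
A = 1,275·(1 + 0.136)^33 ≈ 1,275·67.217899244 ≈ 85,702.8215.

$85,703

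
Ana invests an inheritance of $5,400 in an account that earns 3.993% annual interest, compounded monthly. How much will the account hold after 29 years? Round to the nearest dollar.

$17,158

Periodic rate = 3.993%/12 = 0.0033275; periods = 12·29 = 348.
A = 5,400·(1 + 0.0033275)^348 ≈ 5,400·3.1773505545 ≈ 17,157.6930.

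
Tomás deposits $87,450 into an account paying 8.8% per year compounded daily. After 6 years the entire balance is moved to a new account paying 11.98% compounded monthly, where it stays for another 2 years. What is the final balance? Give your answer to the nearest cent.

$188,183.11

After 6 years at 8.8%: 87,450 × 1.69542994056 ≈ 148,265.3483.
Then 2 years at 11.98%: 148,265.3483 × 1.26923187874 ≈ 188,183.1066.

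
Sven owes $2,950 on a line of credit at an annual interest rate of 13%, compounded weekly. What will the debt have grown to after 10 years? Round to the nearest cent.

Periodic rate = 13%/52 = 0.0025; periods = 52·10 = 520.
A = 2,950·(1 + 0.0025)^520 ≈ 2,950·3.6633488055 ≈ 10,806.8790.

$10,806.88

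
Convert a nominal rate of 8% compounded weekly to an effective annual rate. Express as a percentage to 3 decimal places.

8.322%

EAR = (1 + 8%/52)^52 − 1 = (1 + 0.00153846)^52 − 1.
(1 + 0.00153846)^52 ≈ 1.08322, so EAR ≈ 8.32205%.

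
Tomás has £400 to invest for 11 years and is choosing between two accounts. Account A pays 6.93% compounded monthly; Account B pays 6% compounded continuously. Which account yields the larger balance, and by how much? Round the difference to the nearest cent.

Account A, by £81.49

Account A growth factor: (1 + 0.005775)^132 ≈ 2.13850566; balance ≈ 855.4023.
Account B growth factor: e^(0.06·11) = e^0.66 ≈ 1.93479233; balance ≈ 773.9169.
Account A is larger by 81.4853.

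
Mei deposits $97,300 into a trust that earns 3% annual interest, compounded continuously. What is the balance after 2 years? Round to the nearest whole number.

A = P·e^(rt) = 97,300·e^(0.03·2) = 97,300·e^0.06.
e^0.06 ≈ 1.06183654655, so A ≈ 103,316.6960.

$103,317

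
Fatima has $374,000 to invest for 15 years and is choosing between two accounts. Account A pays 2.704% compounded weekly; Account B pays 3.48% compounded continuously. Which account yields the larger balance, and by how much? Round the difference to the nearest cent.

A: (1 + 0.00052)^780 ≈ 1.50004420931, so 374,000 × 1.50004420931 ≈ 561,016.5343.
B: e^(0.0348·15) = e^0.522 ≈ 1.6853950713, so 374,000 × 1.6853950713 ≈ 630,337.7567.
Difference ≈ 69,321.2224 in favor of B.

Account B, by $69,321.22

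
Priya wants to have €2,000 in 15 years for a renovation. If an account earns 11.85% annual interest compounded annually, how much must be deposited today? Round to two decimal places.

Annual rate = 11.85% = 0.1185; 15 periods.
P = 2,000/(1 + 0.1185)^15 ≈ 2,000/5.364630649 ≈ 372.8122.

€372.81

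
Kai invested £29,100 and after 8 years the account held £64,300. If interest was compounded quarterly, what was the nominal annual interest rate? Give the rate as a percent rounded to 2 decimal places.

10.03%

The 32-period growth factor is 64,300/29,100 = 2.20962.
r/4 = 2.20962^(1/32) − 1 ≈ 0.0250851, so r ≈ 4·0.0250851 = 10.03406%.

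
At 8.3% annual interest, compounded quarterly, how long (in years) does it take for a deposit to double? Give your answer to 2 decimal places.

(1 + 0.02075)^(4t) = 2.
4t = ln 2 / ln(1 + 0.02075) ≈ 0.69315/0.0205377 ≈ 33.7501.
t ≈ 8.4375.

8.44 years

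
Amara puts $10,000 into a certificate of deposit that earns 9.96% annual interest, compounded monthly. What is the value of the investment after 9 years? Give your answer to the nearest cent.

$24,417.14

Periodic rate = 9.96%/12 = 0.0083; periods = 12·9 = 108.
A = 10,000·(1 + 0.0083)^108 ≈ 10,000·2.4417143548 ≈ 24,417.1435.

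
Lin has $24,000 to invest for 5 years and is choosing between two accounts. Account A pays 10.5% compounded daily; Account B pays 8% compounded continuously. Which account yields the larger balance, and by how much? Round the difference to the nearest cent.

Account A growth factor: (1 + 0.105/365)^1825 ≈ 1.6903312249; balance ≈ 40,567.9494.
Account B growth factor: e^(0.08·5) = e^0.4 ≈ 1.4918246976; balance ≈ 35,803.7927.
Account A is larger by 4,764.1567.

Account A, by $4,764.16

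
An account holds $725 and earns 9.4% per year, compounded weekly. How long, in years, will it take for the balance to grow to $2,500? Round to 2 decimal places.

13.18 years

(1 + 0.00180769)^(52t) = 2,500/725 = 3.4483.
52t·ln(1 + 0.00180769) = ln(3.4483); 52t = 1.2379/0.00180606 ≈ 685.4003.
t ≈ 13.1808 years.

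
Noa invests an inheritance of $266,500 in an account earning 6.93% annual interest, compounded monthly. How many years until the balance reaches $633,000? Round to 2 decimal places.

We need (1 + 0.005775)^(12t) = 2.3752, so 12t = ln 2.3752 / ln 1.005775 ≈ 150.2323.
t ≈ 150.2323/12 = 12.5194 years.

12.52 years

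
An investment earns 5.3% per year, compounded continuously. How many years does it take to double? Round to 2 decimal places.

13.08 years

e^(0.053t) = 2, so 0.053t = ln 2 ≈ 0.69315.
t ≈ 0.69315/0.053 ≈ 13.0782.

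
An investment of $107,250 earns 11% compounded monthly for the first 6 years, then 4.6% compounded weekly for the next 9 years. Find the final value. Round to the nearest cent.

Phase 1: 107,250·(1 + 0.11/12)^72 ≈ 206,883.5176.
Phase 2: 206,883.5176·(1 + 0.046/52)^468 ≈ 312,927.9306.

$312,927.93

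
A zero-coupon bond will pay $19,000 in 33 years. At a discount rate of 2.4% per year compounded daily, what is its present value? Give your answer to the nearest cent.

$8,606.05

Periodic rate = 2.4%/365 = 0.0000657534; 12045 periods.
P = 19,000/(1 + 0.024/365)^12045 ≈ 19,000/2.2077501444 ≈ 8,606.0463.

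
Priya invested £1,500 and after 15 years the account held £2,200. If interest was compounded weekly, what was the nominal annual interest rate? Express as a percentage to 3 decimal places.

2.554%

(1 + r/52)^780 = 2,200/1,500 = 1.46667.
1 + r/52 = 1.46667^(1/780) ≈ 1.000491, so r/52 ≈ 0.000491136.
r ≈ 52·0.000491136 = 2.55391%.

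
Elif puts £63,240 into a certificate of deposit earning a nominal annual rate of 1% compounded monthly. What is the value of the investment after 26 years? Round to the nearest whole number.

Periodic rate = 1%/12 = 0.000833333; periods = 12·26 = 312.
A = 63,240·(1 + 0.01/12)^312 ≈ 63,240·1.2967896715 ≈ 82,008.9788.

£82,009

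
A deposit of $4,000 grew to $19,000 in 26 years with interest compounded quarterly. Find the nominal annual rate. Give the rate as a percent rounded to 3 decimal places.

6.038%

(1 + r/4)^104 = 19,000/4,000 = 4.75.
1 + r/4 = 4.75^(1/104) ≈ 1.015095, so r/4 ≈ 0.015095.
r ≈ 4·0.015095 = 6.03798%.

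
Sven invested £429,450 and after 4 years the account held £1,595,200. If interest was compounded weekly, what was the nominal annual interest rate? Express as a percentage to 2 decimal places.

(1 + r/52)^208 = 1,595,200/429,450 = 3.71452.
1 + r/52 = 3.71452^(1/208) ≈ 1.006329, so r/52 ≈ 0.00632883.
r ≈ 52·0.00632883 = 32.90993%.

32.91%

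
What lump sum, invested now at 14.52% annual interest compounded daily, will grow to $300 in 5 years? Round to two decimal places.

$145.17

Growth factor = (1 + 0.1452/365)^1825 ≈ 2.06649851.
P = 300/2.06649851 ≈ 145.1731.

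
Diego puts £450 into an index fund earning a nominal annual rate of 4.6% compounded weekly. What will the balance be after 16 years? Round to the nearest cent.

Periodic rate = 4.6%/52 = 0.000884615; periods = 52·16 = 832.
A = 450·(1 + 0.046/52)^832 ≈ 450·2.08688944 ≈ 939.1003.

£939.10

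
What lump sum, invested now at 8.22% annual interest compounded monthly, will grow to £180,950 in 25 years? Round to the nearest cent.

Periodic rate = 8.22%/12 = 0.00685; 300 periods.
P = 180,950/(1 + 0.00685)^300 ≈ 180,950/7.75233123527 ≈ 23,341.3659.

£23,341.37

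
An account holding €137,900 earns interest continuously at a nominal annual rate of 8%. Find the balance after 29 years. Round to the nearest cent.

A = P·e^(rt) = 137,900·e^(0.08·29) = 137,900·e^2.32.
e^2.32 ≈ 10.17567430607, so A ≈ 1,403,225.4868.

€1,403,225.49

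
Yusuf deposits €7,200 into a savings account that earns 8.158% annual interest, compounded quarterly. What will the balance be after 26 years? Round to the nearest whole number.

Growth factor = (1 + 0.020395)^104 ≈ 8.1640465955.
A ≈ 7,200 × 8.1640465955 ≈ 58,781.1355.

€58,781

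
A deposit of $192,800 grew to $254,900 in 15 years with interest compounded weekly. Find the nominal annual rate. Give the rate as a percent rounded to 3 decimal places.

(1 + r/52)^780 = 254,900/192,800 = 1.3221.
1 + r/52 = 1.3221^(1/780) ≈ 1.000358, so r/52 ≈ 0.000358036.
r ≈ 52·0.000358036 = 1.86179%.

1.862%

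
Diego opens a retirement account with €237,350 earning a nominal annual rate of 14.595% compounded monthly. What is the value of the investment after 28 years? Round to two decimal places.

Periodic rate = 14.595%/12 = 0.0121625; periods = 12·28 = 336.
A = 237,350·(1 + 0.0121625)^336 ≈ 237,350·58.087357934894 ≈ 13,787,034.4058.

€13,787,034.41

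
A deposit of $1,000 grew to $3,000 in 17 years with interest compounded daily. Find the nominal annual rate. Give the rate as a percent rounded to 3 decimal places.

6.463%

(1 + r/365)^6205 = 3,000/1,000 = 3.
1 + r/365 = 3^(1/6205) ≈ 1.000177, so r/365 ≈ 0.000177068.
r ≈ 365·0.000177068 = 6.46300%.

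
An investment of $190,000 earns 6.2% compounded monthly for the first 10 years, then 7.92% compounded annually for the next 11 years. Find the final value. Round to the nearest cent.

$815,538.14

After 10 years at 6.2%: 190,000 × 1.85596324141 ≈ 352,633.0159.
Then 11 years at 7.92%: 352,633.0159 × 2.31271066591 ≈ 815,538.1370.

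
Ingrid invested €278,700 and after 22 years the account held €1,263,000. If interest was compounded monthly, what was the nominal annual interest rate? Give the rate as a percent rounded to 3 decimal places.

6.888%

The 264-period growth factor is 1,263,000/278,700 = 4.53175.
r/12 = 4.53175^(1/264) − 1 ≈ 0.00574031, so r ≈ 12·0.00574031 = 6.88837%.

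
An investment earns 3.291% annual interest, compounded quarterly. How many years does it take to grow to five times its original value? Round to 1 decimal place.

49.1 years

(1 + 0.0082275)^(4t) = 5.
4t = ln 5 / ln(1 + 0.0082275) ≈ 1.6094/0.00819384 ≈ 196.4205.
t ≈ 49.1051.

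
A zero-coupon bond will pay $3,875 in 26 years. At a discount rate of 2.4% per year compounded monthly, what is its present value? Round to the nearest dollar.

$2,078

Growth factor = (1 + 0.002)^312 ≈ 1.865215938.
P = 3,875/1.865215938 ≈ 2,077.5074.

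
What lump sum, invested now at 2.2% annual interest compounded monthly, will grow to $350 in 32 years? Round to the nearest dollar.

Periodic rate = 2.2%/12 = 0.00183333; 384 periods.
P = 350/(1 + 0.022/12)^384 ≈ 350/2.02052111 ≈ 173.2226.

$173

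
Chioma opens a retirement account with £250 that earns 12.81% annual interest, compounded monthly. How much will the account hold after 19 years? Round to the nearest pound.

Growth factor = (1 + 0.010675)^228 ≈ 11.25711955.
A ≈ 250 × 11.25711955 ≈ 2,814.2799.

£2,814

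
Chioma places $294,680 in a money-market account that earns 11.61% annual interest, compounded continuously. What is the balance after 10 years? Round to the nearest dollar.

A = P·e^(rt) = 294,680·e^(0.1161·10) = 294,680·e^1.161.
e^1.161 ≈ 3.19312480489, so A ≈ 940,950.0175.

$940,950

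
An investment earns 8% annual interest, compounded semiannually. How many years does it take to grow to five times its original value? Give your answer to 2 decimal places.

20.52 years

(1 + 0.04)^(2t) = 5.
2t = ln 5 / ln(1 + 0.04) ≈ 1.6094/0.0392207 ≈ 41.0354.
t ≈ 20.5177.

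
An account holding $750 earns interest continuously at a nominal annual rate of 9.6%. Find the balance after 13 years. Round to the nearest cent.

A = P·e^(rt) = 750·e^(0.096·13) = 750·e^1.248.
e^1.248 ≈ 3.483369248, so A ≈ 2,612.5269.

$2,612.53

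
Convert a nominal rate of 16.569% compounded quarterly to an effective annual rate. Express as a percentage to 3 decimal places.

17.627%

EAR = (1 + 16.569%/4)^4 − 1 = (1 + 0.0414225)^4 − 1.
(1 + 0.0414225)^4 ≈ 1.176272, so EAR ≈ 17.62722%.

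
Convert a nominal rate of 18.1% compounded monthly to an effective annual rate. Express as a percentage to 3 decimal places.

19.680%

One year is 12 periods at 0.0150833 each: (1 + 0.0150833)^12 ≈ 1.196797.
EAR = 1.196797 − 1 ≈ 19.67967%.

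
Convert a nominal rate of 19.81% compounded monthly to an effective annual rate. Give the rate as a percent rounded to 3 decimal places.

EAR = (1 + 19.81%/12)^12 − 1 = (1 + 0.0165083)^12 − 1.
(1 + 0.0165083)^12 ≈ 1.217114, so EAR ≈ 21.71142%.

21.711%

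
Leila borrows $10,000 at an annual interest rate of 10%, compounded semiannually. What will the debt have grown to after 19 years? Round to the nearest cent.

$63,854.77

Growth factor = (1 + 0.05)^38 ≈ 6.3854772899.
A ≈ 10,000 × 6.3854772899 ≈ 63,854.7729.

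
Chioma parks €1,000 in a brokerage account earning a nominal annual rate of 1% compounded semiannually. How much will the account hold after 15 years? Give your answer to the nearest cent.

€1,161.40

Periodic rate = 1%/2 = 0.005; periods = 2·15 = 30.
A = 1,000·(1 + 0.005)^30 ≈ 1,000·1.161400083 ≈ 1,161.4001.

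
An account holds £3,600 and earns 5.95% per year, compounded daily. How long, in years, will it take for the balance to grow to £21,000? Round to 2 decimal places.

29.64 years

(1 + 0.000163014)^(365t) = 21,000/3,600 = 5.8333.
365t·ln(1 + 0.000163014) = ln(5.8333); 365t = 1.7636/0.000163 ≈ 10819.5345.
t ≈ 29.6426 years.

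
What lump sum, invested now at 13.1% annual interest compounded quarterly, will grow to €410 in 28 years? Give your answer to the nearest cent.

€11.10

Periodic rate = 13.1%/4 = 0.03275; 112 periods.
P = 410/(1 + 0.03275)^112 ≈ 410/36.9371011 ≈ 11.1000.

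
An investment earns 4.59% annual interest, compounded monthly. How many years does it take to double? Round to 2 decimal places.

15.13 years

(1 + 0.003825)^(12t) = 2.
12t = ln 2 / ln(1 + 0.003825) ≈ 0.69315/0.0038177 ≈ 181.5613.
t ≈ 15.1301.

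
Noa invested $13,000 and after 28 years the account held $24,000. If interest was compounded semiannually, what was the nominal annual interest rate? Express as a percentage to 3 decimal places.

2.202%

The 56-period growth factor is 24,000/13,000 = 1.84615.
r/2 = 1.84615^(1/56) − 1 ≈ 0.0110084, so r ≈ 2·0.0110084 = 2.20169%.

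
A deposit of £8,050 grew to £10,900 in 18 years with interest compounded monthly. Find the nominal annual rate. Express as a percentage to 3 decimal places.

The 216-period growth factor is 10,900/8,050 = 1.35404.
r/12 = 1.35404^(1/216) − 1 ≈ 0.00140418, so r ≈ 12·0.00140418 = 1.68502%.

1.685%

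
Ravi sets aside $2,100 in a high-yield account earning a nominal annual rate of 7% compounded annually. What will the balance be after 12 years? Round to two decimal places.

$4,729.60

Growth factor = (1 + 0.07)^12 ≈ 2.252191589.
A ≈ 2,100 × 2.252191589 ≈ 4,729.6023.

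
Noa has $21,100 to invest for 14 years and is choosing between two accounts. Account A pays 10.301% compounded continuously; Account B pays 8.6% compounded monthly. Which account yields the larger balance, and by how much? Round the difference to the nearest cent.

Account A, by $19,213.58

A: e^(0.10301·14) = e^1.44214 ≈ 4.2297377775, so 21,100 × 4.2297377775 ≈ 89,247.4671.
B: (1 + 0.086/12)^168 ≈ 3.3191415142, so 21,100 × 3.3191415142 ≈ 70,033.8859.
Difference ≈ 19,213.5812 in favor of A.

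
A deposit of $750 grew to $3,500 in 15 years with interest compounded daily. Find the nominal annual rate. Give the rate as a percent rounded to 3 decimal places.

(1 + r/365)^5475 = 3,500/750 = 4.66667.
1 + r/365 = 4.66667^(1/5475) ≈ 1.000281, so r/365 ≈ 0.000281399.
r ≈ 365·0.000281399 = 10.27108%.

10.271%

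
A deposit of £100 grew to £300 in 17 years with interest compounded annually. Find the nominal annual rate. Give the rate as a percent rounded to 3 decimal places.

6.676%

(1 + r)^17 = 300/100 = 3.
1 + r = 3^(1/17) ≈ 1.066758, so r ≈ 0.0667581.
r ≈ 6.67581%.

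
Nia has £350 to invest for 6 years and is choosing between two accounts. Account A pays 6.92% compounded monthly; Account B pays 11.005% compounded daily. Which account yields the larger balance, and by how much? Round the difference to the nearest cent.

Account A growth factor: (1 + 0.0692/12)^72 ≈ 1.51286836; balance ≈ 529.5039.
Account B growth factor: (1 + 0.11005/365)^2190 ≈ 1.93518026; balance ≈ 677.3131.
Account B is larger by 147.8092.

Account B, by £147.81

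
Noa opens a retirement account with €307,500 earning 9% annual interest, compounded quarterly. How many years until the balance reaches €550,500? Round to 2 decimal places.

We need (1 + 0.0225)^(4t) = 1.7902, so 4t = ln 1.7902 / ln 1.0225 ≈ 26.1724.
t ≈ 26.1724/4 = 6.5431 years.

6.54 years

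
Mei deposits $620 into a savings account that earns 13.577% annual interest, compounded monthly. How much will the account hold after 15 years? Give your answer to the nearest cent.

$4,697.73

Periodic rate = 13.577%/12 = 0.0113142; periods = 12·15 = 180.
A = 620·(1 + 0.13577/12)^180 ≈ 620·7.576984036 ≈ 4,697.7301.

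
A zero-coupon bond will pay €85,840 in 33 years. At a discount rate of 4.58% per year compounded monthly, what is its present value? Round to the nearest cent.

€18,990.94

Growth factor = (1 + 0.0458/12)^396 ≈ 4.5200500323.
P = 85,840/4.5200500323 ≈ 18,990.9402.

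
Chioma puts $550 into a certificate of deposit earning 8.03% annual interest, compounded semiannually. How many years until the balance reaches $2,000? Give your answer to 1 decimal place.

(1 + 0.04015)^(2t) = 2,000/550 = 3.6364.
2t·ln(1 + 0.04015) = ln(3.6364); 2t = 1.291/0.0393649 ≈ 32.7953.
t ≈ 16.3976 years.

16.4 years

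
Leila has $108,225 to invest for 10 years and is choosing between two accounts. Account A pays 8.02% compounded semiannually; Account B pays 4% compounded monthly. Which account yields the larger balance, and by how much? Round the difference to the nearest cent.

Account A, by $76,245.38

A: (1 + 0.0401)^20 ≈ 2.19534069266, so 108,225 × 2.19534069266 ≈ 237,590.7465.
B: (1 + 0.04/12)^120 ≈ 1.49083268242, so 108,225 × 1.49083268242 ≈ 161,345.3671.
Difference ≈ 76,245.3794 in favor of A.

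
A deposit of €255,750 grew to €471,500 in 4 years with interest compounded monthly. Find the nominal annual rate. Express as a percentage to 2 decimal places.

(1 + r/12)^48 = 471,500/255,750 = 1.8436.
1 + r/12 = 1.8436^(1/48) ≈ 1.012826, so r/12 ≈ 0.0128257.
r ≈ 12·0.0128257 = 15.39083%.

15.39%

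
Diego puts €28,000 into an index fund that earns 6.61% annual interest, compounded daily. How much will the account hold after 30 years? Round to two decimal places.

Growth factor = (1 + 0.0661/365)^10950 ≈ 7.26319972417.
A ≈ 28,000 × 7.26319972417 ≈ 203,369.5923.

€203,369.59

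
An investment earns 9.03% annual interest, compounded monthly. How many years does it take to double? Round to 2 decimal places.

7.70 years

(1 + 0.007525)^(12t) = 2.
12t = ln 2 / ln(1 + 0.007525) ≈ 0.69315/0.00749683 ≈ 92.4587.
t ≈ 7.7049.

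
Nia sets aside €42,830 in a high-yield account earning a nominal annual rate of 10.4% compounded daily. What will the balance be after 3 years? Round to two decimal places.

Periodic rate = 10.4%/365 = 0.000284932; periods = 365·3 = 1095.
A = 42,830·(1 + 0.104/365)^1095 ≈ 42,830·1.3660939813 ≈ 58,509.8052.

€58,509.81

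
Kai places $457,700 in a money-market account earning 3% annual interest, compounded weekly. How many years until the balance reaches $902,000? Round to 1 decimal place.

We need (1 + 0.000576923)^(52t) = 1.9707, so 52t = ln 1.9707 / ln 1.000577 ≈ 1176.2335.
t ≈ 1176.2335/52 = 22.6199 years.

22.6 years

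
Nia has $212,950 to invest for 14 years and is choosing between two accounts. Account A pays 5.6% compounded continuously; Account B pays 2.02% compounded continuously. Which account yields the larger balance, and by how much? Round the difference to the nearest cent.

Account A growth factor: e^(0.056·14) = e^0.784 ≈ 2.19021562963; balance ≈ 466,406.4183.
Account B growth factor: e^(0.0202·14) = e^0.2828 ≈ 1.32683976733; balance ≈ 282,550.5285.
Account A is larger by 183,855.8899.

Account A, by $183,855.89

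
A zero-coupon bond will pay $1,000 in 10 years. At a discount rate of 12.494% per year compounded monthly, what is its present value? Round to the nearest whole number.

$289

Periodic rate = 12.494%/12 = 0.0104117; 120 periods.
P = 1,000/(1 + 0.12494/12)^120 ≈ 1,000/3.4657901 ≈ 288.5345.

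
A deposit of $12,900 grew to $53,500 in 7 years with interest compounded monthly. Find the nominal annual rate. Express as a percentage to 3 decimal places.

20.494%

(1 + r/12)^84 = 53,500/12,900 = 4.14729.
1 + r/12 = 4.14729^(1/84) ≈ 1.017078, so r/12 ≈ 0.0170782.
r ≈ 12·0.0170782 = 20.49381%.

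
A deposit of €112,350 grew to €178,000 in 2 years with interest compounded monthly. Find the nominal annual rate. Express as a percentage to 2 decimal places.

(1 + r/12)^24 = 178,000/112,350 = 1.58433.
1 + r/12 = 1.58433^(1/24) ≈ 1.019359, so r/12 ≈ 0.0193585.
r ≈ 12·0.0193585 = 23.23022%.

23.23%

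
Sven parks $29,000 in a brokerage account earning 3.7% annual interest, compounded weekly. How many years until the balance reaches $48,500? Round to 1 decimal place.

(1 + 0.000711538)^(52t) = 48,500/29,000 = 1.6724.
52t·ln(1 + 0.000711538) = ln(1.6724); 52t = 0.51427/0.000711285 ≈ 723.0121.
t ≈ 13.9041 years.

13.9 years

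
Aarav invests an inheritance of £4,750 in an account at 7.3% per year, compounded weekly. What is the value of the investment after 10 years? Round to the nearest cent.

£9,851.59

Periodic rate = 7.3%/52 = 0.00140385; periods = 52·10 = 520.
A = 4,750·(1 + 0.073/52)^520 ≈ 4,750·2.074018594 ≈ 9,851.5883.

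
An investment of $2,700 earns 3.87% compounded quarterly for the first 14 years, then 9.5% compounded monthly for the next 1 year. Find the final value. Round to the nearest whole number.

$5,089

Phase 1: 2,700·(1 + 0.009675)^56 ≈ 4,629.4941.
Phase 2: 4,629.4941·(1 + 0.095/12)^12 ≈ 5,088.9602.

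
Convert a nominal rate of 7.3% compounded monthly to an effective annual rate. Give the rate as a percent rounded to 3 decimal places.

7.549%

One year is 12 periods at 0.00608333 each: (1 + 0.00608333)^12 ≈ 1.075493.
EAR = 1.075493 − 1 ≈ 7.54927%.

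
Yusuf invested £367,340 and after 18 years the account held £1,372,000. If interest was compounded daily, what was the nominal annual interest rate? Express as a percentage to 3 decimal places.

(1 + r/365)^6570 = 1,372,000/367,340 = 3.73496.
1 + r/365 = 3.73496^(1/6570) ≈ 1.000201, so r/365 ≈ 0.000200589.
r ≈ 365·0.000200589 = 7.32150%.

7.321%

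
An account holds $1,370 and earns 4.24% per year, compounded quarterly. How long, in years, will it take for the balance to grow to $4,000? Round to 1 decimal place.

25.4 years

We need (1 + 0.0106)^(4t) = 2.9197, so 4t = ln 2.9197 / ln 1.0106 ≈ 101.6182.
t ≈ 101.6182/4 = 25.4045 years.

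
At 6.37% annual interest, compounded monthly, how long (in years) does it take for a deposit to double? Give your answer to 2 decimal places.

(1 + 0.00530833)^(12t) = 2.
12t = ln 2 / ln(1 + 0.00530833) ≈ 0.69315/0.00529429 ≈ 130.9234.
t ≈ 10.9103.

10.91 years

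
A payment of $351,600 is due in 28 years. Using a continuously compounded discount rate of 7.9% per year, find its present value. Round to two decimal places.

$38,493.68

P = A·e^(−rt) = 351,600·e^(−2.212).
e^(−2.212) ≈ 0.109481466474, so P ≈ 38,493.6836.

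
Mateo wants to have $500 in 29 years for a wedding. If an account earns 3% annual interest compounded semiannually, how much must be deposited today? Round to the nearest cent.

Periodic rate = 3%/2 = 0.015; 58 periods.
P = 500/(1 + 0.015)^58 ≈ 500/2.37153998 ≈ 210.8335.

$210.83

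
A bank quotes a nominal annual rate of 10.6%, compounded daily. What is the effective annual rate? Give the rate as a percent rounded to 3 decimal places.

EAR = (1 + 10.6%/365)^365 − 1 = (1 + 0.000290411)^365 − 1.
(1 + 0.000290411)^365 ≈ 1.111805, so EAR ≈ 11.18048%.

11.180%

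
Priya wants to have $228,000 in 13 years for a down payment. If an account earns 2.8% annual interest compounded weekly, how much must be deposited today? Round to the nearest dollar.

$158,451

Periodic rate = 2.8%/52 = 0.000538462; 676 periods.
P = 228,000/(1 + 0.028/52)^676 ≈ 228,000/1.4389332424 ≈ 158,450.7142.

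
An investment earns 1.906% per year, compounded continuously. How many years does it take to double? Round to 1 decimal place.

e^(0.01906t) = 2, so 0.01906t = ln 2 ≈ 0.69315.
t ≈ 0.69315/0.01906 ≈ 36.3666.

36.4 years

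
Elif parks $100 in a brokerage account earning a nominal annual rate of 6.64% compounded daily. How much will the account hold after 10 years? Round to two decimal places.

Periodic rate = 6.64%/365 = 0.000181918; periods = 365·10 = 3650.
A = 100·(1 + 0.0664/365)^3650 ≈ 100·1.9424297 ≈ 194.2430.

$194.24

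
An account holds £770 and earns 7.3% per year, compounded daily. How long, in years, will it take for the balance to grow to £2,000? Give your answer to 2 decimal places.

We need (1 + 0.0002)^(365t) = 2.5974, so 365t = ln 2.5974 / ln 1.0002 ≈ 4773.0370.
t ≈ 4773.0370/365 = 13.0768 years.

13.08 years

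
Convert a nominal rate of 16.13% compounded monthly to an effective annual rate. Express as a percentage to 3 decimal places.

EAR = (1 + 16.13%/12)^12 − 1 = (1 + 0.0134417)^12 − 1.
(1 + 0.0134417)^12 ≈ 1.173776, so EAR ≈ 17.37756%.

17.378%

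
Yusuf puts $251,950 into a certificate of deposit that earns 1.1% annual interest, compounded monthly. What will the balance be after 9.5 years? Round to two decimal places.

Periodic rate = 1.1%/12 = 0.000916667; periods = 12·9.5 = 114.
A = 251,950·(1 + 0.011/12)^114 ≈ 251,950·1.11010225579 ≈ 279,690.2633.

$279,690.26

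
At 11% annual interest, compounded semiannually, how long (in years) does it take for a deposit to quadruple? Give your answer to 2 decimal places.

(1 + 0.055)^(2t) = 4.
2t = ln 4 / ln(1 + 0.055) ≈ 1.3863/0.0535408 ≈ 25.8923.
t ≈ 12.9462.

12.95 years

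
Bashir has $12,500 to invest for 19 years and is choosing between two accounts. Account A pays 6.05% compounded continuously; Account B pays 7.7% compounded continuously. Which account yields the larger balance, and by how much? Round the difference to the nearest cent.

Account A growth factor: e^(0.0605·19) = e^1.1495 ≈ 3.1566142079; balance ≈ 39,457.6776.
Account B growth factor: e^(0.077·19) = e^1.463 ≈ 4.3188968031; balance ≈ 53,986.2100.
Account B is larger by 14,528.5324.

Account B, by $14,528.53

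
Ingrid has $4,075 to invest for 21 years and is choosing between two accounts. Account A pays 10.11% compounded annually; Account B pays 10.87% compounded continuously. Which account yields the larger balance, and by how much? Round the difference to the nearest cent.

Account B, by $9,152.02

Account A growth factor: (1 + 0.1011)^21 ≈ 7.5572191323; balance ≈ 30,795.6680.
Account B growth factor: e^(0.1087·21) = e^2.2827 ≈ 9.8031131147; balance ≈ 39,947.6859.
Account B is larger by 9,152.0180.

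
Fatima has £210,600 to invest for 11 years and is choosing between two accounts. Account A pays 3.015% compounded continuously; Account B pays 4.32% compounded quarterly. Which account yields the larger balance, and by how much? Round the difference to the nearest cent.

A: e^(0.03015·11) = e^0.33165 ≈ 1.39326512037, so 210,600 × 1.39326512037 ≈ 293,421.6344.
B: (1 + 0.0108)^44 ≈ 1.60424340615, so 210,600 × 1.60424340615 ≈ 337,853.6613.
Difference ≈ 44,432.0270 in favor of B.

Account B, by £44,432.03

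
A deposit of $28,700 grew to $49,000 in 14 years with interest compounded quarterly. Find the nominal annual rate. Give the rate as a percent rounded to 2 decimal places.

The 56-period growth factor is 49,000/28,700 = 1.70732.
r/4 = 1.70732^(1/56) − 1 ≈ 0.00959797, so r ≈ 4·0.00959797 = 3.83919%.

3.84%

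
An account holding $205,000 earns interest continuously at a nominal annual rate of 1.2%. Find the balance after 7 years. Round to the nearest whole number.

$222,964

A = P·e^(rt) = 205,000·e^(0.012·7) = 205,000·e^0.084.
e^0.084 ≈ 1.08762889381, so A ≈ 222,963.9232.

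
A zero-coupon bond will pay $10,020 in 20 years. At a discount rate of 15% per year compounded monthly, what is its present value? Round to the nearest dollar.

$508

Growth factor = (1 + 0.0125)^240 ≈ 19.715493518.
P = 10,020/19.715493518 ≈ 508.2297.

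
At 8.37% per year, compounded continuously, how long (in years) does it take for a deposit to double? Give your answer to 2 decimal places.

8.28 years

e^(0.0837t) = 2, so 0.0837t = ln 2 ≈ 0.69315.
t ≈ 0.69315/0.0837 ≈ 8.2813.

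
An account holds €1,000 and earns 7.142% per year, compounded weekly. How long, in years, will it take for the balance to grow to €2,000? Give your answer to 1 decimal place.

9.7 years

(1 + 0.00137346)^(52t) = 2,000/1,000 = 2.
52t·ln(1 + 0.00137346) = ln(2); 52t = 0.69315/0.00137252 ≈ 505.0182.
t ≈ 9.7119 years.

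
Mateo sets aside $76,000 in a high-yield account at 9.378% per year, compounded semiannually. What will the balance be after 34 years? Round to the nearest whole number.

$1,714,293

Growth factor = (1 + 0.04689)^68 ≈ 22.55648869369.
A ≈ 76,000 × 22.55648869369 ≈ 1,714,293.1407.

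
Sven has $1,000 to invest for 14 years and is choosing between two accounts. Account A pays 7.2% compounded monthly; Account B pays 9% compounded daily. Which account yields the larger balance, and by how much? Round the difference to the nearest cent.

Account B, by $793.00

A: (1 + 0.006)^168 ≈ 2.731874604, so 1,000 × 2.731874604 ≈ 2,731.8746.
B: (1 + 0.09/365)^5110 ≈ 3.524873972, so 1,000 × 3.524873972 ≈ 3,524.8740.
Difference ≈ 792.9994 in favor of B.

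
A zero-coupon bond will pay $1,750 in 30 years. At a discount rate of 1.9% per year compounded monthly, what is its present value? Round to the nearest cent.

Periodic rate = 1.9%/12 = 0.00158333; 360 periods.
P = 1,750/(1 + 0.019/12)^360 ≈ 1,750/1.767470142 ≈ 990.1157.

$990.12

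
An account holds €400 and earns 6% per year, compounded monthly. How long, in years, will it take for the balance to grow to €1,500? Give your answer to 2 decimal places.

(1 + 0.005)^(12t) = 1,500/400 = 3.75.
12t·ln(1 + 0.005) = ln(3.75); 12t = 1.3218/0.00498754 ≈ 265.0115.
t ≈ 22.0843 years.

22.08 years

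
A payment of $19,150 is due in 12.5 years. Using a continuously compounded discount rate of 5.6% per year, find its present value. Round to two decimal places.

$9,509.61

P = A·e^(−rt) = 19,150·e^(−0.7).
e^(−0.7) ≈ 0.49658530379, so P ≈ 9,509.6086.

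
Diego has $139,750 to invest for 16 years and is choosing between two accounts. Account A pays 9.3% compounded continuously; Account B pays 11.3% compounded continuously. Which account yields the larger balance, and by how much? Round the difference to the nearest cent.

A: e^(0.093·16) = e^1.488 ≈ 4.42823019624, so 139,750 × 4.42823019624 ≈ 618,845.1699.
B: e^(0.113·16) = e^1.808 ≈ 6.09823875012, so 139,750 × 6.09823875012 ≈ 852,228.8653.
Difference ≈ 233,383.6954 in favor of B.

Account B, by $233,383.70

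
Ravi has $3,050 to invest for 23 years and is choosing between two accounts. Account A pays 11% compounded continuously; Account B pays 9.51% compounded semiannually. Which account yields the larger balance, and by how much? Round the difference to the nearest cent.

Account A growth factor: e^(0.11·23) = e^2.53 ≈ 12.553506137; balance ≈ 38,288.1937.
Account B growth factor: (1 + 0.04755)^46 ≈ 8.4730352807; balance ≈ 25,842.7576.
Account A is larger by 12,445.4361.

Account A, by $12,445.44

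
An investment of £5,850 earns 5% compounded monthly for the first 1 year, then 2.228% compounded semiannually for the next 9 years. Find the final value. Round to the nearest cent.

£7,506.35

After 1 years at 5%: 5,850 × 1.051161898 ≈ 6,149.2971.
Then 9 years at 2.228%: 6,149.2971 × 1.220683966 ≈ 7,506.3484.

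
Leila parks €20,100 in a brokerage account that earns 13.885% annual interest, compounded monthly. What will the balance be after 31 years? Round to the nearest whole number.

€1,451,507

Periodic rate = 13.885%/12 = 0.0115708; periods = 12·31 = 372.
A = 20,100·(1 + 0.13885/12)^372 ≈ 20,100·72.21429260516 ≈ 1,451,507.2814.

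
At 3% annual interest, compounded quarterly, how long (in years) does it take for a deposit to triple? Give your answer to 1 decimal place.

(1 + 0.0075)^(4t) = 3.
4t = ln 3 / ln(1 + 0.0075) ≈ 1.0986/0.00747201 ≈ 147.0303.
t ≈ 36.7576.

36.8 years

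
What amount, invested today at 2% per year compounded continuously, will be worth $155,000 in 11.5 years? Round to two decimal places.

$123,152.71

P = A·e^(−rt) = 155,000·e^(−0.23).
e^(−0.23) ≈ 0.794533602503, so P ≈ 123,152.7084.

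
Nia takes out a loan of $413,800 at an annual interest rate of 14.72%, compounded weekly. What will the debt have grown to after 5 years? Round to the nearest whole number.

$862,938

Periodic rate = 14.72%/52 = 0.00283077; periods = 52·5 = 260.
A = 413,800·(1 + 0.1472/52)^260 ≈ 413,800·2.08539907263 ≈ 862,938.1363.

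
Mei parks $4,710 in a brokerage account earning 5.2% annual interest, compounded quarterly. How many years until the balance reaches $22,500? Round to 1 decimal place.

30.3 years

We need (1 + 0.013)^(4t) = 4.7771, so 4t = ln 4.7771 / ln 1.013 ≈ 121.0746.
t ≈ 121.0746/4 = 30.2687 years.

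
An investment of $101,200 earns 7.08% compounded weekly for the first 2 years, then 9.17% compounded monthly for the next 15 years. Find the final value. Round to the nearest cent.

Phase 1: 101,200·(1 + 0.0708/52)^104 ≈ 116,582.8813.
Phase 2: 116,582.8813·(1 + 0.0917/12)^180 ≈ 458,918.9031.

$458,918.90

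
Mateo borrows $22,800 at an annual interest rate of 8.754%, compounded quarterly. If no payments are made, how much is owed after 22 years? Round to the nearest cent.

Growth factor = (1 + 0.021885)^88 ≈ 6.72013717298.
A ≈ 22,800 × 6.72013717298 ≈ 153,219.1275.

$153,219.13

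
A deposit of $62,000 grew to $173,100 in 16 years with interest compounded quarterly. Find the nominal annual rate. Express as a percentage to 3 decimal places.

(1 + r/4)^64 = 173,100/62,000 = 2.79194.
1 + r/4 = 2.79194^(1/64) ≈ 1.016172, so r/4 ≈ 0.0161721.
r ≈ 4·0.0161721 = 6.46884%.

6.469%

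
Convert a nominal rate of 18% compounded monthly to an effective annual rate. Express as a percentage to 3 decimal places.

19.562%

EAR = (1 + 18%/12)^12 − 1 = (1 + 0.015)^12 − 1.
(1 + 0.015)^12 ≈ 1.195618, so EAR ≈ 19.56182%.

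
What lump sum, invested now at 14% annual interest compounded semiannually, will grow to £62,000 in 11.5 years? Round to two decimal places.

£13,078.71

Growth factor = (1 + 0.07)^23 ≈ 4.740529863.
P = 62,000/4.740529863 ≈ 13,078.7068.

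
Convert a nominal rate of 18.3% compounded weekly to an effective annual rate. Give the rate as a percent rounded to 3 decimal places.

EAR = (1 + 18.3%/52)^52 − 1 = (1 + 0.00351923)^52 − 1.
(1 + 0.00351923)^52 ≈ 1.200429, so EAR ≈ 20.04287%.

20.043%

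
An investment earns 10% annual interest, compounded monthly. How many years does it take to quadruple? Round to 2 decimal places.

13.92 years

(1 + 0.00833333)^(12t) = 4.
12t = ln 4 / ln(1 + 0.00833333) ≈ 1.3863/0.0082988 ≈ 167.0475.
t ≈ 13.9206.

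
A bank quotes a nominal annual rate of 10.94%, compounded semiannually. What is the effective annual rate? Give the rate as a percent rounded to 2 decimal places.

One year is 2 periods at 0.0547 each: (1 + 0.0547)^2 ≈ 1.112392.
EAR = 1.112392 − 1 ≈ 11.23921%.

11.24%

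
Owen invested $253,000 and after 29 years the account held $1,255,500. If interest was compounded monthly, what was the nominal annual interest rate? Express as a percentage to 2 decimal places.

(1 + r/12)^348 = 1,255,500/253,000 = 4.96245.
1 + r/12 = 4.96245^(1/348) ≈ 1.004614, so r/12 ≈ 0.00461377.
r ≈ 12·0.00461377 = 5.53653%.

5.54%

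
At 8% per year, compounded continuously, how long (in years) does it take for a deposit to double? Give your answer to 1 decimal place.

8.7 years

e^(0.08t) = 2, so 0.08t = ln 2 ≈ 0.69315.
t ≈ 0.69315/0.08 ≈ 8.6643.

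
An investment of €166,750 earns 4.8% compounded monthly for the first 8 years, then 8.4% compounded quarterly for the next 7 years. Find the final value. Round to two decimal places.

€437,746.87

After 8 years at 4.8%: 166,750 × 1.46702133432 ≈ 244,625.8075.
Then 7 years at 8.4%: 244,625.8075 × 1.78945498728 ≈ 437,746.8712.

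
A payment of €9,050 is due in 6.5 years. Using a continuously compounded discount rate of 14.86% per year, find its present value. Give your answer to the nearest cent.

€3,444.80

P = A·e^(−rt) = 9,050·e^(−0.9659).
e^(−0.9659) ≈ 0.3806404691, so P ≈ 3,444.7962.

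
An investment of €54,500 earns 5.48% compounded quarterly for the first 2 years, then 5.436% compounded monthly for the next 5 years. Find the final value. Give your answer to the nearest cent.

Phase 1: 54,500·(1 + 0.0137)^8 ≈ 60,767.5986.
Phase 2: 60,767.5986·(1 + 0.00453)^60 ≈ 79,697.8775.

€79,697.88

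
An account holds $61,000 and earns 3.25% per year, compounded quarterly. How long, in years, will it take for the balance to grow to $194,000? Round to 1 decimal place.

35.7 years

(1 + 0.008125)^(4t) = 194,000/61,000 = 3.1803.
4t·ln(1 + 0.008125) = ln(3.1803); 4t = 1.157/0.00809217 ≈ 142.9758.
t ≈ 35.7439 years.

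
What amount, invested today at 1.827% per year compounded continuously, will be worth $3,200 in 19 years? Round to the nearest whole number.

$2,261

P = A·e^(−rt) = 3,200·e^(−0.34713).
e^(−0.34713) ≈ 0.7067134495, so P ≈ 2,261.4830.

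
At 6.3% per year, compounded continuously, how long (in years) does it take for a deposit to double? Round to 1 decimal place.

e^(0.063t) = 2, so 0.063t = ln 2 ≈ 0.69315.
t ≈ 0.69315/0.063 ≈ 11.0023.

11.0 years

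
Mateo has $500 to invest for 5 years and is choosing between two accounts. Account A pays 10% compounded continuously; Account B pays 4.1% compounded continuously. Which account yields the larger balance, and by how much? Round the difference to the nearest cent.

Account A, by $210.60

A: e^(0.1·5) = e^0.5 ≈ 1.64872127, so 500 × 1.64872127 ≈ 824.3606.
B: e^(0.041·5) = e^0.205 ≈ 1.22752506, so 500 × 1.22752506 ≈ 613.7625.
Difference ≈ 210.5981 in favor of A.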